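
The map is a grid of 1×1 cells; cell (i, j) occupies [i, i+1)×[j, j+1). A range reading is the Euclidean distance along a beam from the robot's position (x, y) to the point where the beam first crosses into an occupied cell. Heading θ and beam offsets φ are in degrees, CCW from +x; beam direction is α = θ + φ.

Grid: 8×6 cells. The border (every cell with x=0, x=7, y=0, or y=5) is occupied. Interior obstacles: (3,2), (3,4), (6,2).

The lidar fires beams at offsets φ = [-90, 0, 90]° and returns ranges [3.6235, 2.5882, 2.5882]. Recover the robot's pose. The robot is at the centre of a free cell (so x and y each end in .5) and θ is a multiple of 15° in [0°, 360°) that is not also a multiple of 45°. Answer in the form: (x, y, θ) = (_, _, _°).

Candidates: 21 free-cell centres × 16 headings = 336 poses. Raycast each; keep the one whose scan matches to 4 dp.
  (3.5, 3.5, 150°): beam 1 = 0.5774 ≠ 3.6235 ✗
  (3.5, 1.5, 120°): beam 1 = 2.8868 ≠ 3.6235 ✗
  (1.5, 3.5, 105°): beam 1 = 1.9319 ≠ 3.6235 ✗
  (5.5, 1.5, 15°): beam 1 = 0.5176 ≠ 3.6235 ✗
  …
  (4.5, 3.5, 285°): r_1=3.6235, r_2=2.5882, r_3=2.5882 — all match ✓
Unique over the lattice → pose = (4.5, 3.5, 285°).

(x, y, θ) = (4.5, 3.5, 285°)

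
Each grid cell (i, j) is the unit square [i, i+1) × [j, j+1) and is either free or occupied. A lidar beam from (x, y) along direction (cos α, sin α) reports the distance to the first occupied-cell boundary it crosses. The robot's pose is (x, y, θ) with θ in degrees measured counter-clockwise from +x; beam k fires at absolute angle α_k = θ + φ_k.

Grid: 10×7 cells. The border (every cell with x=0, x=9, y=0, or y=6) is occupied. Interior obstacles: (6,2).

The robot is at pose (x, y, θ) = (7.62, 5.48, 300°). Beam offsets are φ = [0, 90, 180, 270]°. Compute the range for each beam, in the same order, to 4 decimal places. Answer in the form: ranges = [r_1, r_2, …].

beam 1: φ=0°, α=300°
  d=(0.5000,-0.8660)  start (7,5)  tX=0.7600 tY=0.5543  stride 1/|dx|=2.0000 1/|dy|=1.1547
    cross y-line → (7,4), t=0.5543
    cross x-line → (8,4), t=0.7600
    cross y-line → (8,3), t=1.7090
    cross x-line → (9,3), t=2.7600 (wall)
  → r_1 = 2.7600
beam 2: φ=90°, α=30°
  d=(0.8660,0.5000)  start (7,5)  tX=0.4388 tY=1.0400  stride 1/|dx|=1.1547 1/|dy|=2.0000
    cross x-line → (8,5), t=0.4388
    cross y-line → (8,6), t=1.0400 (wall)
  → r_2 = 1.0400
beam 3: φ=180°, α=120°
  d=(-0.5000,0.8660)  start (7,5)  tX=1.2400 tY=0.6004  stride 1/|dx|=2.0000 1/|dy|=1.1547
    cross y-line → (7,6), t=0.6004 (wall)
  → r_3 = 0.6004
beam 4: φ=270°, α=210°
  d=(-0.8660,-0.5000)  start (7,5)  tX=0.7159 tY=0.9600  stride 1/|dx|=1.1547 1/|dy|=2.0000
    cross x-line → (6,5), t=0.7159
    cross y-line → (6,4), t=0.9600
    cross x-line → (5,4), t=1.8706
    cross y-line → (5,3), t=2.9600
    cross x-line → (4,3), t=3.0253
    cross x-line → (3,3), t=4.1800
    cross y-line → (3,2), t=4.9600
    cross x-line → (2,2), t=5.3347
    cross x-line → (1,2), t=6.4894
    cross y-line → (1,1), t=6.9600
    cross x-line → (0,1), t=7.6441 (wall)
  → r_4 = 7.6441

ranges = [2.7600, 1.0400, 0.6004, 7.6441]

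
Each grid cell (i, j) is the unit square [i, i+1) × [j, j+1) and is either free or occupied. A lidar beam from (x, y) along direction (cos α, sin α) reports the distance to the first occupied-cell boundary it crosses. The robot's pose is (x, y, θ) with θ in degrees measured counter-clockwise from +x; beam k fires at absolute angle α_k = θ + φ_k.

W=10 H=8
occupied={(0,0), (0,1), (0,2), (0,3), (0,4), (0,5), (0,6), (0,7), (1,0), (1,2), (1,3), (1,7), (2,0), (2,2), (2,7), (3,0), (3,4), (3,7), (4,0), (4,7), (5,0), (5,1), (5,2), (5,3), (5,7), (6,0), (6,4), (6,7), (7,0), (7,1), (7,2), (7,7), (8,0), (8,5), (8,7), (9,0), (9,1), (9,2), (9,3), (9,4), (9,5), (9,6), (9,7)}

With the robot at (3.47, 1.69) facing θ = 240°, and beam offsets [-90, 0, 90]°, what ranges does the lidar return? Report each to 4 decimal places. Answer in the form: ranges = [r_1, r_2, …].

ranges = [0.6200, 0.7967, 1.3800]

beam 1: φ=-90°, α=150°
  direction (-0.8660, 0.5000); cell (3,1); t to first gridline: x 0.5427, y 0.6200 (then +1.1547 / +2.0000)
    (2,1) via x @ 0.5427
    (2,2) via y @ 0.6200  # hit
  → r_1 = 0.6200
beam 2: φ=0°, α=240°
  direction (-0.5000, -0.8660); cell (3,1); t to first gridline: x 0.9400, y 0.7967 (then +2.0000 / +1.1547)
    (3,0) via y @ 0.7967  # hit
  → r_2 = 0.7967
beam 3: φ=90°, α=330°
  direction (0.8660, -0.5000); cell (3,1); t to first gridline: x 0.6120, y 1.3800 (then +1.1547 / +2.0000)
    (4,1) via x @ 0.6120
    (4,0) via y @ 1.3800  # hit
  → r_3 = 1.3800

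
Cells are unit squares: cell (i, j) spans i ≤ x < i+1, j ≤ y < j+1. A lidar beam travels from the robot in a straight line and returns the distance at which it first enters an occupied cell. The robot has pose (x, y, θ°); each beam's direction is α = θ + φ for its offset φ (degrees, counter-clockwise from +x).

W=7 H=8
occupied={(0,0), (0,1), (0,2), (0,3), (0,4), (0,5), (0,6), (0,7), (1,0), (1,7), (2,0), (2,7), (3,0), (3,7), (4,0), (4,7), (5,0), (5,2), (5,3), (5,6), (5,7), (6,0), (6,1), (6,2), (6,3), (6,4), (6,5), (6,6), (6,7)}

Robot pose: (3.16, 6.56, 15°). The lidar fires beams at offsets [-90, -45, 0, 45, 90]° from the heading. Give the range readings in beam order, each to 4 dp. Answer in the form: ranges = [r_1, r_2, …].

ranges = [5.7561, 3.2793, 1.7000, 0.5081, 0.4555]

beam 1: φ=-90°, α=285°
  dir = (cos 285°, sin 285°) = (0.2588, -0.9659); from cell (3,6)
  next x-line at t=3.2455, next y-line at t=0.5798; Δt_x=3.8637, Δt_y=1.0353
    y: enter (3,5) at t=0.5798
    y: enter (3,4) at t=1.6150
    y: enter (3,3) at t=2.6503
    x: enter (4,3) at t=3.2455
    y: enter (4,2) at t=3.6856
    y: enter (4,1) at t=4.7209
    y: enter (4,0) at t=5.7561 ← occupied
  → r_1 = 5.7561
beam 2: φ=-45°, α=330°
  dir = (cos 330°, sin 330°) = (0.8660, -0.5000); from cell (3,6)
  next x-line at t=0.9699, next y-line at t=1.1200; Δt_x=1.1547, Δt_y=2.0000
    x: enter (4,6) at t=0.9699
    y: enter (4,5) at t=1.1200
    x: enter (5,5) at t=2.1246
    y: enter (5,4) at t=3.1200
    x: enter (6,4) at t=3.2793 ← occupied
  → r_2 = 3.2793
beam 3: φ=0°, α=15°
  dir = (cos 15°, sin 15°) = (0.9659, 0.2588); from cell (3,6)
  next x-line at t=0.8696, next y-line at t=1.7000; Δt_x=1.0353, Δt_y=3.8637
    x: enter (4,6) at t=0.8696
    y: enter (4,7) at t=1.7000 ← occupied
  → r_3 = 1.7000
beam 4: φ=45°, α=60°
  dir = (cos 60°, sin 60°) = (0.5000, 0.8660); from cell (3,6)
  next x-line at t=1.6800, next y-line at t=0.5081; Δt_x=2.0000, Δt_y=1.1547
    y: enter (3,7) at t=0.5081 ← occupied
  → r_4 = 0.5081
beam 5: φ=90°, α=105°
  dir = (cos 105°, sin 105°) = (-0.2588, 0.9659); from cell (3,6)
  next x-line at t=0.6182, next y-line at t=0.4555; Δt_x=3.8637, Δt_y=1.0353
    y: enter (3,7) at t=0.4555 ← occupied
  → r_5 = 0.4555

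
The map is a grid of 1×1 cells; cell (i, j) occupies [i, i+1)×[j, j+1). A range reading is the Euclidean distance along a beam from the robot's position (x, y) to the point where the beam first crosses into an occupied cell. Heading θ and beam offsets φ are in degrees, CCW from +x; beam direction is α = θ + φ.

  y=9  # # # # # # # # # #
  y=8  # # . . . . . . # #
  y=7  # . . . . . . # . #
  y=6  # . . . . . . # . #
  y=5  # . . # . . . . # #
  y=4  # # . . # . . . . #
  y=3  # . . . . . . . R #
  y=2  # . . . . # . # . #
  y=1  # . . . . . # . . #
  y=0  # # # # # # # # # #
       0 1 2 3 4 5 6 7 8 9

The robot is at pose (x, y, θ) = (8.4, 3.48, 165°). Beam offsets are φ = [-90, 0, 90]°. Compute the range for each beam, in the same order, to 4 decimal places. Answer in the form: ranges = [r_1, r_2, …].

ranges = [1.5736, 3.5199, 2.5675]

beam 1: φ=-90°, α=75°
  dir = (cos 75°, sin 75°) = (0.2588, 0.9659); from cell (8,3)
  next x-line at t=2.3182, next y-line at t=0.5383; Δt_x=3.8637, Δt_y=1.0353
    y: enter (8,4) at t=0.5383
    y: enter (8,5) at t=1.5736 ← occupied
  → r_1 = 1.5736
beam 2: φ=0°, α=165°
  dir = (cos 165°, sin 165°) = (-0.9659, 0.2588); from cell (8,3)
  next x-line at t=0.4141, next y-line at t=2.0091; Δt_x=1.0353, Δt_y=3.8637
    x: enter (7,3) at t=0.4141
    x: enter (6,3) at t=1.4494
    y: enter (6,4) at t=2.0091
    x: enter (5,4) at t=2.4847
    x: enter (4,4) at t=3.5199 ← occupied
  → r_2 = 3.5199
beam 3: φ=90°, α=255°
  dir = (cos 255°, sin 255°) = (-0.2588, -0.9659); from cell (8,3)
  next x-line at t=1.5455, next y-line at t=0.4969; Δt_x=3.8637, Δt_y=1.0353
    y: enter (8,2) at t=0.4969
    y: enter (8,1) at t=1.5322
    x: enter (7,1) at t=1.5455
    y: enter (7,0) at t=2.5675 ← occupied
  → r_3 = 2.5675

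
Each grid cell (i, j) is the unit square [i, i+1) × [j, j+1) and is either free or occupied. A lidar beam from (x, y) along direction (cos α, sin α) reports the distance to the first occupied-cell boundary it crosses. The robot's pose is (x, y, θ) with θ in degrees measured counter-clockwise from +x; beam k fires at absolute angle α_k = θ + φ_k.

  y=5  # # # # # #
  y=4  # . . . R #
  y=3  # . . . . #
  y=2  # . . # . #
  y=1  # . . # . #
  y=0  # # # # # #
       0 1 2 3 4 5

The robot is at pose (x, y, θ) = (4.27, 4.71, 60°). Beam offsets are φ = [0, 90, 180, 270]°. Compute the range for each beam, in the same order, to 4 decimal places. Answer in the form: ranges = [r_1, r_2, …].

ranges = [0.3349, 0.5800, 1.9745, 0.8429]

beam 1: φ=0°, α=60°
  dir = (cos 60°, sin 60°) = (0.5000, 0.8660); from cell (4,4)
  next x-line at t=1.4600, next y-line at t=0.3349; Δt_x=2.0000, Δt_y=1.1547
    y: enter (4,5) at t=0.3349 ← occupied
  → r_1 = 0.3349
beam 2: φ=90°, α=150°
  dir = (cos 150°, sin 150°) = (-0.8660, 0.5000); from cell (4,4)
  next x-line at t=0.3118, next y-line at t=0.5800; Δt_x=1.1547, Δt_y=2.0000
    x: enter (3,4) at t=0.3118
    y: enter (3,5) at t=0.5800 ← occupied
  → r_2 = 0.5800
beam 3: φ=180°, α=240°
  dir = (cos 240°, sin 240°) = (-0.5000, -0.8660); from cell (4,4)
  next x-line at t=0.5400, next y-line at t=0.8198; Δt_x=2.0000, Δt_y=1.1547
    x: enter (3,4) at t=0.5400
    y: enter (3,3) at t=0.8198
    y: enter (3,2) at t=1.9745 ← occupied
  → r_3 = 1.9745
beam 4: φ=270°, α=330°
  dir = (cos 330°, sin 330°) = (0.8660, -0.5000); from cell (4,4)
  next x-line at t=0.8429, next y-line at t=1.4200; Δt_x=1.1547, Δt_y=2.0000
    x: enter (5,4) at t=0.8429 ← occupied
  → r_4 = 0.8429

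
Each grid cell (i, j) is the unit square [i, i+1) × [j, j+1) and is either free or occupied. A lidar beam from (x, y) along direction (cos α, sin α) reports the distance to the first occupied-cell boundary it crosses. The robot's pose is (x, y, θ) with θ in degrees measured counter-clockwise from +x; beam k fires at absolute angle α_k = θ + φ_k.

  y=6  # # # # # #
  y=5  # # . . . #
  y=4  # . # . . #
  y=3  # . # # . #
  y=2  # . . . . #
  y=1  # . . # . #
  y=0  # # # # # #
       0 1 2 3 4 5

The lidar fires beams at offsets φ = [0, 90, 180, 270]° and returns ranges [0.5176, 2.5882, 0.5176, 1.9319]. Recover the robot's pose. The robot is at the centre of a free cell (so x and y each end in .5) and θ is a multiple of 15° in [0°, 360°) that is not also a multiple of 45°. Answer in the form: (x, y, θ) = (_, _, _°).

(x, y, θ) = (4.5, 3.5, 15°)

The pose lattice has 15·16 = 240 candidates. Test each by forward raycasting.
  (1.5, 2.5, 30°): beam 1 = 1.0000 ≠ 0.5176 ✗
  (4.5, 3.5, 195°): beam 2 = 1.9319 ≠ 2.5882 ✗
  (1.5, 1.5, 30°): beam 1 = 4.0415 ≠ 0.5176 ✗
  (2.5, 5.5, 345°): beam 1 = 2.5882 ≠ 0.5176 ✗
  (2.5, 1.5, 195°): beam 1 = 1.5529 ≠ 0.5176 ✗
  …
  (4.5, 3.5, 15°): r_1=0.5176, r_2=2.5882, r_3=0.5176, r_4=1.9319 — all match ✓
Only this pose fits every beam.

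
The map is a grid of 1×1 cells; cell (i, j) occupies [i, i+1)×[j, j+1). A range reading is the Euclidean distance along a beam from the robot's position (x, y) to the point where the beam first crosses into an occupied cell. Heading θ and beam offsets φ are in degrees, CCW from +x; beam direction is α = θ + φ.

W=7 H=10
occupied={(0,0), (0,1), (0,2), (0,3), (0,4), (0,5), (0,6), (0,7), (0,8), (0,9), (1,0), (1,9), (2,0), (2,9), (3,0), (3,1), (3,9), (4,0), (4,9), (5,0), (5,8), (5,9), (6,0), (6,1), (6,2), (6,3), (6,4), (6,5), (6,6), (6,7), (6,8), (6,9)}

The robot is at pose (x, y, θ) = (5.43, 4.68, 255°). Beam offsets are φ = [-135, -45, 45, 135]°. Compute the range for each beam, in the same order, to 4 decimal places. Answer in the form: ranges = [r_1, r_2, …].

beam 1: φ=-135°, α=120°
  cosα=-0.5000 sinα=0.8660 | (5,4) | tMaxX 0.8600 tMaxY 0.3695 | tΔX 2.0000 tΔY 1.1547
    t=0.3695 [y] (5,5)
    t=0.8600 [x] (4,5)
    t=1.5242 [y] (4,6)
    t=2.6789 [y] (4,7)
    t=2.8600 [x] (3,7)
    t=3.8336 [y] (3,8)
    t=4.8600 [x] (2,8)
    t=4.9883 [y] (2,9) — stop
  → r_1 = 4.9883
beam 2: φ=-45°, α=210°
  cosα=-0.8660 sinα=-0.5000 | (5,4) | tMaxX 0.4965 tMaxY 1.3600 | tΔX 1.1547 tΔY 2.0000
    t=0.4965 [x] (4,4)
    t=1.3600 [y] (4,3)
    t=1.6512 [x] (3,3)
    t=2.8059 [x] (2,3)
    t=3.3600 [y] (2,2)
    t=3.9606 [x] (1,2)
    t=5.1153 [x] (0,2) — stop
  → r_2 = 5.1153
beam 3: φ=45°, α=300°
  cosα=0.5000 sinα=-0.8660 | (5,4) | tMaxX 1.1400 tMaxY 0.7852 | tΔX 2.0000 tΔY 1.1547
    t=0.7852 [y] (5,3)
    t=1.1400 [x] (6,3) — stop
  → r_3 = 1.1400
beam 4: φ=135°, α=30°
  cosα=0.8660 sinα=0.5000 | (5,4) | tMaxX 0.6582 tMaxY 0.6400 | tΔX 1.1547 tΔY 2.0000
    t=0.6400 [y] (5,5)
    t=0.6582 [x] (6,5) — stop
  → r_4 = 0.6582

ranges = [4.9883, 5.1153, 1.1400, 0.6582]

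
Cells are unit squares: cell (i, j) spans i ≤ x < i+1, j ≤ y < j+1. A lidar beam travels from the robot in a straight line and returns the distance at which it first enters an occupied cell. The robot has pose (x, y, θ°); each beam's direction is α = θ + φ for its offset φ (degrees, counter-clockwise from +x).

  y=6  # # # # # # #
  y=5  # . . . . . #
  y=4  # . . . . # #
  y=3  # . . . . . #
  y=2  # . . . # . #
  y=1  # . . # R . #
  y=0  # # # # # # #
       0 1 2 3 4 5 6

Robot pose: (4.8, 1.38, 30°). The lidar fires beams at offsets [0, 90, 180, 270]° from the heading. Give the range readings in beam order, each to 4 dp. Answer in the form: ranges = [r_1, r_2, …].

ranges = [1.3856, 0.7159, 0.7600, 0.4388]

beam 1: φ=0°, α=30°
  d=(0.8660,0.5000)  start (4,1)  tX=0.2309 tY=1.2400  stride 1/|dx|=1.1547 1/|dy|=2.0000
    cross x-line → (5,1), t=0.2309
    cross y-line → (5,2), t=1.2400
    cross x-line → (6,2), t=1.3856 (wall)
  → r_1 = 1.3856
beam 2: φ=90°, α=120°
  d=(-0.5000,0.8660)  start (4,1)  tX=1.6000 tY=0.7159  stride 1/|dx|=2.0000 1/|dy|=1.1547
    cross y-line → (4,2), t=0.7159 (wall)
  → r_2 = 0.7159
beam 3: φ=180°, α=210°
  d=(-0.8660,-0.5000)  start (4,1)  tX=0.9238 tY=0.7600  stride 1/|dx|=1.1547 1/|dy|=2.0000
    cross y-line → (4,0), t=0.7600 (wall)
  → r_3 = 0.7600
beam 4: φ=270°, α=300°
  d=(0.5000,-0.8660)  start (4,1)  tX=0.4000 tY=0.4388  stride 1/|dx|=2.0000 1/|dy|=1.1547
    cross x-line → (5,1), t=0.4000
    cross y-line → (5,0), t=0.4388 (wall)
  → r_4 = 0.4388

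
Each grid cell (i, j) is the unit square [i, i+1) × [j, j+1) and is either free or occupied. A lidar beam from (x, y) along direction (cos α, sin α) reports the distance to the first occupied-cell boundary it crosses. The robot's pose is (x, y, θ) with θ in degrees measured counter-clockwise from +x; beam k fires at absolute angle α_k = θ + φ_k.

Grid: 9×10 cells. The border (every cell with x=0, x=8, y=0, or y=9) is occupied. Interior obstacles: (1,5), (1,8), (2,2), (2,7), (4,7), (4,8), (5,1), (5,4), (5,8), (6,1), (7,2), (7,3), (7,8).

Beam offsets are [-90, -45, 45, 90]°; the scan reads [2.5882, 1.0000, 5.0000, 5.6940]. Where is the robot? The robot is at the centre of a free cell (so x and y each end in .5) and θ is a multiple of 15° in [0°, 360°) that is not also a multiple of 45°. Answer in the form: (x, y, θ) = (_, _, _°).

(x, y, θ) = (3.5, 6.5, 195°)

Enumerate (i+0.5, j+0.5, θ) over the 43 free cells and 16 admissible headings. For each, cast all 4 beams and compare to the given ranges.
  (4.5, 5.5, 285°): beam 1 = 3.6235 ≠ 2.5882 ✗
  (6.5, 5.5, 240°): beam 1 = 4.0415 ≠ 2.5882 ✗
  (7.5, 6.5, 120°): beam 1 = 0.5774 ≠ 2.5882 ✗
  …
  (3.5, 6.5, 195°): r_1=2.5882, r_2=1.0000, r_3=5.0000, r_4=5.6940 — all match ✓
Only this pose fits every beam.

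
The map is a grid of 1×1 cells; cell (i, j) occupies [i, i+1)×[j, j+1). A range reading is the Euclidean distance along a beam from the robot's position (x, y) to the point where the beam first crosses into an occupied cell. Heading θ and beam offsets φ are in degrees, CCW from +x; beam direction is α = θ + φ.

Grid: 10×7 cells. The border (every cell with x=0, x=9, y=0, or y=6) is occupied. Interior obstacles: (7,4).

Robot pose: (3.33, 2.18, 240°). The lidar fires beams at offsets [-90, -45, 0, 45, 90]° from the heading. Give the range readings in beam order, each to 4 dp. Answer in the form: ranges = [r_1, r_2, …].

beam 1: φ=-90°, α=150°
  direction (-0.8660, 0.5000); cell (3,2); t to first gridline: x 0.3811, y 1.6400 (then +1.1547 / +2.0000)
    (2,2) via x @ 0.3811
    (1,2) via x @ 1.5358
    (1,3) via y @ 1.6400
    (0,3) via x @ 2.6905  # hit
  → r_1 = 2.6905
beam 2: φ=-45°, α=195°
  direction (-0.9659, -0.2588); cell (3,2); t to first gridline: x 0.3416, y 0.6955 (then +1.0353 / +3.8637)
    (2,2) via x @ 0.3416
    (2,1) via y @ 0.6955
    (1,1) via x @ 1.3769
    (0,1) via x @ 2.4122  # hit
  → r_2 = 2.4122
beam 3: φ=0°, α=240°
  direction (-0.5000, -0.8660); cell (3,2); t to first gridline: x 0.6600, y 0.2078 (then +2.0000 / +1.1547)
    (3,1) via y @ 0.2078
    (2,1) via x @ 0.6600
    (2,0) via y @ 1.3625  # hit
  → r_3 = 1.3625
beam 4: φ=45°, α=285°
  direction (0.2588, -0.9659); cell (3,2); t to first gridline: x 2.5887, y 0.1863 (then +3.8637 / +1.0353)
    (3,1) via y @ 0.1863
    (3,0) via y @ 1.2216  # hit
  → r_4 = 1.2216
beam 5: φ=90°, α=330°
  direction (0.8660, -0.5000); cell (3,2); t to first gridline: x 0.7736, y 0.3600 (then +1.1547 / +2.0000)
    (3,1) via y @ 0.3600
    (4,1) via x @ 0.7736
    (5,1) via x @ 1.9283
    (5,0) via y @ 2.3600  # hit
  → r_5 = 2.3600

ranges = [2.6905, 2.4122, 1.3625, 1.2216, 2.3600]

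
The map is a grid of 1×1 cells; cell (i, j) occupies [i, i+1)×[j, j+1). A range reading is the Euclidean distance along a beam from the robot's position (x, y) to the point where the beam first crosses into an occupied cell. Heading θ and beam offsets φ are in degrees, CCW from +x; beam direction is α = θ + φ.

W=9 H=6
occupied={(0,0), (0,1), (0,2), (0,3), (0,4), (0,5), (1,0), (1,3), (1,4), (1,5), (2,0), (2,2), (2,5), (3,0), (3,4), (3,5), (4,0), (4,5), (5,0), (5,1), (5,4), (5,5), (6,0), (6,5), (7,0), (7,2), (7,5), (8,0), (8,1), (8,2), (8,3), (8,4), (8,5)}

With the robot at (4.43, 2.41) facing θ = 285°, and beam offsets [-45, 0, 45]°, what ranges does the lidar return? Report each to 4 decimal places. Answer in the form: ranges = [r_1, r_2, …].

beam 1: φ=-45°, α=240°
  cosα=-0.5000 sinα=-0.8660 | (4,2) | tMaxX 0.8600 tMaxY 0.4734 | tΔX 2.0000 tΔY 1.1547
    t=0.4734 [y] (4,1)
    t=0.8600 [x] (3,1)
    t=1.6281 [y] (3,0) — stop
  → r_1 = 1.6281
beam 2: φ=0°, α=285°
  cosα=0.2588 sinα=-0.9659 | (4,2) | tMaxX 2.2023 tMaxY 0.4245 | tΔX 3.8637 tΔY 1.0353
    t=0.4245 [y] (4,1)
    t=1.4597 [y] (4,0) — stop
  → r_2 = 1.4597
beam 3: φ=45°, α=330°
  cosα=0.8660 sinα=-0.5000 | (4,2) | tMaxX 0.6582 tMaxY 0.8200 | tΔX 1.1547 tΔY 2.0000
    t=0.6582 [x] (5,2)
    t=0.8200 [y] (5,1) — stop
  → r_3 = 0.8200

ranges = [1.6281, 1.4597, 0.8200]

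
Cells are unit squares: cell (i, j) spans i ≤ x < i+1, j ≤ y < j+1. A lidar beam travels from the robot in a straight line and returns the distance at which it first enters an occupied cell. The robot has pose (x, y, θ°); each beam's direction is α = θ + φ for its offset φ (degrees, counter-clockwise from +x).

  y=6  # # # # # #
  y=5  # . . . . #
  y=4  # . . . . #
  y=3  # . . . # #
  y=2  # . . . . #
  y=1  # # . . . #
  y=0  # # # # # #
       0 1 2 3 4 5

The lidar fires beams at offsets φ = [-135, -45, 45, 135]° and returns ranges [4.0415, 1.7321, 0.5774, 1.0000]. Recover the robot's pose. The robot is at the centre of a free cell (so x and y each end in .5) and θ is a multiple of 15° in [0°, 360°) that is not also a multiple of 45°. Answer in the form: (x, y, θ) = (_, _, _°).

(x, y, θ) = (3.5, 5.5, 15°)

Enumerate (i+0.5, j+0.5, θ) over the 18 free cells and 16 admissible headings. For each, cast all 4 beams and compare to the given ranges.
  (1.5, 4.5, 345°): beam 1 = 0.5774 ≠ 4.0415 ✗
  (2.5, 2.5, 120°): beam 1 = 2.5882 ≠ 4.0415 ✗
  (3.5, 5.5, 30°): beam 1 = 4.6587 ≠ 4.0415 ✗
  (2.5, 4.5, 15°): beam 1 = 2.8868 ≠ 4.0415 ✗
  (1.5, 5.5, 345°): beam 1 = 0.5774 ≠ 4.0415 ✗
  …
  (3.5, 5.5, 15°): r_1=4.0415, r_2=1.7321, r_3=0.5774, r_4=1.0000 — all match ✓
Only this pose fits every beam.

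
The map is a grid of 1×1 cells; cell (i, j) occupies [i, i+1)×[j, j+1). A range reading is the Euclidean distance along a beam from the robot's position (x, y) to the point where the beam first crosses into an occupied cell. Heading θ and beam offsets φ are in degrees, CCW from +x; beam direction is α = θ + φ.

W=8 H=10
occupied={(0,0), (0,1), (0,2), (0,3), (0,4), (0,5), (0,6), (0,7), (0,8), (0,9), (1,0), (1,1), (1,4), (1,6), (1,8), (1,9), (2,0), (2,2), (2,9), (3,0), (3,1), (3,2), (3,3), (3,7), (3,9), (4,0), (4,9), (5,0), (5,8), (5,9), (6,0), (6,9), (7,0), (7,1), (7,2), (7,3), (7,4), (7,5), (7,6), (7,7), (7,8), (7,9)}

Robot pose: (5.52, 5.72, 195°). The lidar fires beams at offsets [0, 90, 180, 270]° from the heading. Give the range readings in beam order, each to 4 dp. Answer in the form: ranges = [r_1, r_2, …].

beam 1: φ=0°, α=195°
  d=(-0.9659,-0.2588)  start (5,5)  tX=0.5383 tY=2.7819  stride 1/|dx|=1.0353 1/|dy|=3.8637
    cross x-line → (4,5), t=0.5383
    cross x-line → (3,5), t=1.5736
    cross x-line → (2,5), t=2.6089
    cross y-line → (2,4), t=2.7819
    cross x-line → (1,4), t=3.6442 (wall)
  → r_1 = 3.6442
beam 2: φ=90°, α=285°
  d=(0.2588,-0.9659)  start (5,5)  tX=1.8546 tY=0.7454  stride 1/|dx|=3.8637 1/|dy|=1.0353
    cross y-line → (5,4), t=0.7454
    cross y-line → (5,3), t=1.7807
    cross x-line → (6,3), t=1.8546
    cross y-line → (6,2), t=2.8160
    cross y-line → (6,1), t=3.8512
    cross y-line → (6,0), t=4.8865 (wall)
  → r_2 = 4.8865
beam 3: φ=180°, α=15°
  d=(0.9659,0.2588)  start (5,5)  tX=0.4969 tY=1.0818  stride 1/|dx|=1.0353 1/|dy|=3.8637
    cross x-line → (6,5), t=0.4969
    cross y-line → (6,6), t=1.0818
    cross x-line → (7,6), t=1.5322 (wall)
  → r_3 = 1.5322
beam 4: φ=270°, α=105°
  d=(-0.2588,0.9659)  start (5,5)  tX=2.0091 tY=0.2899  stride 1/|dx|=3.8637 1/|dy|=1.0353
    cross y-line → (5,6), t=0.2899
    cross y-line → (5,7), t=1.3252
    cross x-line → (4,7), t=2.0091
    cross y-line → (4,8), t=2.3604
    cross y-line → (4,9), t=3.3957 (wall)
  → r_4 = 3.3957

ranges = [3.6442, 4.8865, 1.5322, 3.3957]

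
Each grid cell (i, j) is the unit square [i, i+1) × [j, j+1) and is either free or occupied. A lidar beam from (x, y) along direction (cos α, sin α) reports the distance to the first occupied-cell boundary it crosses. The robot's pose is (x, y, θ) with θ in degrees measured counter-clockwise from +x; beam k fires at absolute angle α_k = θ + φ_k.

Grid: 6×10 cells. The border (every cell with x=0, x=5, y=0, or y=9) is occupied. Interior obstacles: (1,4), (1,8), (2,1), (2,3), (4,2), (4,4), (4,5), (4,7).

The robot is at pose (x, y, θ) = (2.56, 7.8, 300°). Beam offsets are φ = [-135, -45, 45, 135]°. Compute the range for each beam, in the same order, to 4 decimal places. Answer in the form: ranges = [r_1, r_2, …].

beam 1: φ=-135°, α=165°
  dir = (cos 165°, sin 165°) = (-0.9659, 0.2588); from cell (2,7)
  next x-line at t=0.5798, next y-line at t=0.7727; Δt_x=1.0353, Δt_y=3.8637
    x: enter (1,7) at t=0.5798
    y: enter (1,8) at t=0.7727 ← occupied
  → r_1 = 0.7727
beam 2: φ=-45°, α=255°
  dir = (cos 255°, sin 255°) = (-0.2588, -0.9659); from cell (2,7)
  next x-line at t=2.1637, next y-line at t=0.8282; Δt_x=3.8637, Δt_y=1.0353
    y: enter (2,6) at t=0.8282
    y: enter (2,5) at t=1.8635
    x: enter (1,5) at t=2.1637
    y: enter (1,4) at t=2.8988 ← occupied
  → r_2 = 2.8988
beam 3: φ=45°, α=345°
  dir = (cos 345°, sin 345°) = (0.9659, -0.2588); from cell (2,7)
  next x-line at t=0.4555, next y-line at t=3.0910; Δt_x=1.0353, Δt_y=3.8637
    x: enter (3,7) at t=0.4555
    x: enter (4,7) at t=1.4908 ← occupied
  → r_3 = 1.4908
beam 4: φ=135°, α=75°
  dir = (cos 75°, sin 75°) = (0.2588, 0.9659); from cell (2,7)
  next x-line at t=1.7000, next y-line at t=0.2071; Δt_x=3.8637, Δt_y=1.0353
    y: enter (2,8) at t=0.2071
    y: enter (2,9) at t=1.2423 ← occupied
  → r_4 = 1.2423

ranges = [0.7727, 2.8988, 1.4908, 1.2423]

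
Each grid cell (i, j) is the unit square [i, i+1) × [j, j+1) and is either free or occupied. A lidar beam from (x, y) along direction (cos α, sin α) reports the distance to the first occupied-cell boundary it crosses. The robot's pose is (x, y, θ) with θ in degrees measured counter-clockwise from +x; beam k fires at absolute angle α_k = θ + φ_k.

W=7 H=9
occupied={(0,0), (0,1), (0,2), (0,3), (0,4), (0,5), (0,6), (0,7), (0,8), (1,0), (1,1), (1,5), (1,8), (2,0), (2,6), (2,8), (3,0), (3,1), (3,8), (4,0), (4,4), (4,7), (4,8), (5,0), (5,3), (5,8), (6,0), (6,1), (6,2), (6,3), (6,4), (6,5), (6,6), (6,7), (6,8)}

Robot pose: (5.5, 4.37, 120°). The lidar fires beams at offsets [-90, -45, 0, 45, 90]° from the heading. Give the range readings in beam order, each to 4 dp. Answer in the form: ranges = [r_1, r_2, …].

beam 1: φ=-90°, α=30°
  cosα=0.8660 sinα=0.5000 | (5,4) | tMaxX 0.5774 tMaxY 1.2600 | tΔX 1.1547 tΔY 2.0000
    t=0.5774 [x] (6,4) — stop
  → r_1 = 0.5774
beam 2: φ=-45°, α=75°
  cosα=0.2588 sinα=0.9659 | (5,4) | tMaxX 1.9319 tMaxY 0.6522 | tΔX 3.8637 tΔY 1.0353
    t=0.6522 [y] (5,5)
    t=1.6875 [y] (5,6)
    t=1.9319 [x] (6,6) — stop
  → r_2 = 1.9319
beam 3: φ=0°, α=120°
  cosα=-0.5000 sinα=0.8660 | (5,4) | tMaxX 1.0000 tMaxY 0.7275 | tΔX 2.0000 tΔY 1.1547
    t=0.7275 [y] (5,5)
    t=1.0000 [x] (4,5)
    t=1.8822 [y] (4,6)
    t=3.0000 [x] (3,6)
    t=3.0369 [y] (3,7)
    t=4.1916 [y] (3,8) — stop
  → r_3 = 4.1916
beam 4: φ=45°, α=165°
  cosα=-0.9659 sinα=0.2588 | (5,4) | tMaxX 0.5176 tMaxY 2.4341 | tΔX 1.0353 tΔY 3.8637
    t=0.5176 [x] (4,4) — stop
  → r_4 = 0.5176
beam 5: φ=90°, α=210°
  cosα=-0.8660 sinα=-0.5000 | (5,4) | tMaxX 0.5774 tMaxY 0.7400 | tΔX 1.1547 tΔY 2.0000
    t=0.5774 [x] (4,4) — stop
  → r_5 = 0.5774

ranges = [0.5774, 1.9319, 4.1916, 0.5176, 0.5774]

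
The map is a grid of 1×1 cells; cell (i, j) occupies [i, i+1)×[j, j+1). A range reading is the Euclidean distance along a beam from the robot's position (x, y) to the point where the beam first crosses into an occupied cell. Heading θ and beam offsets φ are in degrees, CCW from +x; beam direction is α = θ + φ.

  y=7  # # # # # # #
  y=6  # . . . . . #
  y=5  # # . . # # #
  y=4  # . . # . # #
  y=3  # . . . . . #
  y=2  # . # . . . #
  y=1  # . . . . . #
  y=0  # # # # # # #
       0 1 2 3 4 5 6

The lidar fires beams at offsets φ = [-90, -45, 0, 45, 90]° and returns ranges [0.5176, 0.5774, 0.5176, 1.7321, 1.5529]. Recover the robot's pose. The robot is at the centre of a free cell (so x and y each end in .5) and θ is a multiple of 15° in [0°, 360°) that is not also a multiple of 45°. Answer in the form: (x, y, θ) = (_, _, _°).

The pose lattice has 24·16 = 384 candidates. Test each by forward raycasting.
  (2.5, 5.5, 75°): beam 1 = 1.5529 ≠ 0.5176 ✗
  (3.5, 5.5, 210°): beam 1 = 1.7321 ≠ 0.5176 ✗
  (4.5, 2.5, 195°): beam 1 = 1.9319 ≠ 0.5176 ✗
  (5.5, 2.5, 150°): beam 1 = 1.0000 ≠ 0.5176 ✗
  (4.5, 4.5, 285°): beam 2 = 4.0415 ≠ 0.5774 ✗
  …
  (3.5, 5.5, 15°): r_1=0.5176, r_2=0.5774, r_3=0.5176, r_4=1.7321, r_5=1.5529 — all match ✓
Only this pose fits every beam.

(x, y, θ) = (3.5, 5.5, 15°)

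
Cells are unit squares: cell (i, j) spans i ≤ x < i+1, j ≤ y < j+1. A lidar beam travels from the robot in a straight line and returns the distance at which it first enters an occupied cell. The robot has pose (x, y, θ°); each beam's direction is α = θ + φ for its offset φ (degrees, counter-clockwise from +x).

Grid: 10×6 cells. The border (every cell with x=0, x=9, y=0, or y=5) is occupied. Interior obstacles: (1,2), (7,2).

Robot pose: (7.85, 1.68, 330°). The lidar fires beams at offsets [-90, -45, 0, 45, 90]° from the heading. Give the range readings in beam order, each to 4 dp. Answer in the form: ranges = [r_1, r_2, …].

beam 1: φ=-90°, α=240°
  cosα=-0.5000 sinα=-0.8660 | (7,1) | tMaxX 1.7000 tMaxY 0.7852 | tΔX 2.0000 tΔY 1.1547
    t=0.7852 [y] (7,0) — stop
  → r_1 = 0.7852
beam 2: φ=-45°, α=285°
  cosα=0.2588 sinα=-0.9659 | (7,1) | tMaxX 0.5796 tMaxY 0.7040 | tΔX 3.8637 tΔY 1.0353
    t=0.5796 [x] (8,1)
    t=0.7040 [y] (8,0) — stop
  → r_2 = 0.7040
beam 3: φ=0°, α=330°
  cosα=0.8660 sinα=-0.5000 | (7,1) | tMaxX 0.1732 tMaxY 1.3600 | tΔX 1.1547 tΔY 2.0000
    t=0.1732 [x] (8,1)
    t=1.3279 [x] (9,1) — stop
  → r_3 = 1.3279
beam 4: φ=45°, α=15°
  cosα=0.9659 sinα=0.2588 | (7,1) | tMaxX 0.1553 tMaxY 1.2364 | tΔX 1.0353 tΔY 3.8637
    t=0.1553 [x] (8,1)
    t=1.1906 [x] (9,1) — stop
  → r_4 = 1.1906
beam 5: φ=90°, α=60°
  cosα=0.5000 sinα=0.8660 | (7,1) | tMaxX 0.3000 tMaxY 0.3695 | tΔX 2.0000 tΔY 1.1547
    t=0.3000 [x] (8,1)
    t=0.3695 [y] (8,2)
    t=1.5242 [y] (8,3)
    t=2.3000 [x] (9,3) — stop
  → r_5 = 2.3000

ranges = [0.7852, 0.7040, 1.3279, 1.1906, 2.3000]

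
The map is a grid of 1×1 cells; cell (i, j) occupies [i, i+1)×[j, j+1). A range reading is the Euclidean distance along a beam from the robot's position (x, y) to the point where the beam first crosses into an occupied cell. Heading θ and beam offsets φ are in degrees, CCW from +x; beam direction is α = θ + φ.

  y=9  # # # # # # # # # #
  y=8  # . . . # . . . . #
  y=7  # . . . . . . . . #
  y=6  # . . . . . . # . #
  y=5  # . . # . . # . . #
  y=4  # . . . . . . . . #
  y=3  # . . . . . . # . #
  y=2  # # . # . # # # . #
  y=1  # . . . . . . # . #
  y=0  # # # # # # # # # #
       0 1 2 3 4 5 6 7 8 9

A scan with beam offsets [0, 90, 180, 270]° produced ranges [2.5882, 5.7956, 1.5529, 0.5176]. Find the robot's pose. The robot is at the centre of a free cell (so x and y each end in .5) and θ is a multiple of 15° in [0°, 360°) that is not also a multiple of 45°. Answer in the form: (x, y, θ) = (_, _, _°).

Candidates: 53 free-cell centres × 16 headings = 848 poses. Raycast each; keep the one whose scan matches to 4 dp.
  (6.5, 8.5, 120°): beam 1 = 0.5774 ≠ 2.5882 ✗
  (4.5, 6.5, 240°): beam 1 = 1.0000 ≠ 2.5882 ✗
  (8.5, 6.5, 255°): beam 2 = 0.5176 ≠ 5.7956 ✗
  …
  (2.5, 1.5, 15°): r_1=2.5882, r_2=5.7956, r_3=1.5529, r_4=0.5176 — all match ✓
Only this pose fits every beam.

(x, y, θ) = (2.5, 1.5, 15°)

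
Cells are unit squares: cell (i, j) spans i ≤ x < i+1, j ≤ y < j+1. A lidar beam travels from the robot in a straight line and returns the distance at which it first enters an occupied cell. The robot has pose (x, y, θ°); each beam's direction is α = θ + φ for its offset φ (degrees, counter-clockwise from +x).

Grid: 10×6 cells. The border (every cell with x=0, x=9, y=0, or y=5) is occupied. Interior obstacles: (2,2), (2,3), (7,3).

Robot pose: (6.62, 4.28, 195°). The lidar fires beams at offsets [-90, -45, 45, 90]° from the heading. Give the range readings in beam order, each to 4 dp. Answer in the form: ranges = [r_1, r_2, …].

beam 1: φ=-90°, α=105°
  cosα=-0.2588 sinα=0.9659 | (6,4) | tMaxX 2.3955 tMaxY 0.7454 | tΔX 3.8637 tΔY 1.0353
    t=0.7454 [y] (6,5) — stop
  → r_1 = 0.7454
beam 2: φ=-45°, α=150°
  cosα=-0.8660 sinα=0.5000 | (6,4) | tMaxX 0.7159 tMaxY 1.4400 | tΔX 1.1547 tΔY 2.0000
    t=0.7159 [x] (5,4)
    t=1.4400 [y] (5,5) — stop
  → r_2 = 1.4400
beam 3: φ=45°, α=240°
  cosα=-0.5000 sinα=-0.8660 | (6,4) | tMaxX 1.2400 tMaxY 0.3233 | tΔX 2.0000 tΔY 1.1547
    t=0.3233 [y] (6,3)
    t=1.2400 [x] (5,3)
    t=1.4780 [y] (5,2)
    t=2.6327 [y] (5,1)
    t=3.2400 [x] (4,1)
    t=3.7874 [y] (4,0) — stop
  → r_3 = 3.7874
beam 4: φ=90°, α=285°
  cosα=0.2588 sinα=-0.9659 | (6,4) | tMaxX 1.4682 tMaxY 0.2899 | tΔX 3.8637 tΔY 1.0353
    t=0.2899 [y] (6,3)
    t=1.3252 [y] (6,2)
    t=1.4682 [x] (7,2)
    t=2.3604 [y] (7,1)
    t=3.3957 [y] (7,0) — stop
  → r_4 = 3.3957

ranges = [0.7454, 1.4400, 3.7874, 3.3957]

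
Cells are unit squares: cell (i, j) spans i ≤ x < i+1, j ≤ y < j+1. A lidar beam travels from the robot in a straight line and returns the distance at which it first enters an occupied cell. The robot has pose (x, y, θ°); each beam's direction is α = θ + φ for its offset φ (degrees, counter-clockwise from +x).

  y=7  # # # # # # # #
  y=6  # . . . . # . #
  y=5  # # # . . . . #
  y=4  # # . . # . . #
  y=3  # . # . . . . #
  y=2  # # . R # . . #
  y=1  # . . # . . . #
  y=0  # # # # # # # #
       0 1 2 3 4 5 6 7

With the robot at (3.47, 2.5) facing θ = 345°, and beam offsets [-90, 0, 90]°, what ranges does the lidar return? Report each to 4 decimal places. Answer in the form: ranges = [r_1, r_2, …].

ranges = [0.5176, 0.5487, 2.0478]

beam 1: φ=-90°, α=255°
  d=(-0.2588,-0.9659)  start (3,2)  tX=1.8159 tY=0.5176  stride 1/|dx|=3.8637 1/|dy|=1.0353
    cross y-line → (3,1), t=0.5176 (wall)
  → r_1 = 0.5176
beam 2: φ=0°, α=345°
  d=(0.9659,-0.2588)  start (3,2)  tX=0.5487 tY=1.9319  stride 1/|dx|=1.0353 1/|dy|=3.8637
    cross x-line → (4,2), t=0.5487 (wall)
  → r_2 = 0.5487
beam 3: φ=90°, α=75°
  d=(0.2588,0.9659)  start (3,2)  tX=2.0478 tY=0.5176  stride 1/|dx|=3.8637 1/|dy|=1.0353
    cross y-line → (3,3), t=0.5176
    cross y-line → (3,4), t=1.5529
    cross x-line → (4,4), t=2.0478 (wall)
  → r_3 = 2.0478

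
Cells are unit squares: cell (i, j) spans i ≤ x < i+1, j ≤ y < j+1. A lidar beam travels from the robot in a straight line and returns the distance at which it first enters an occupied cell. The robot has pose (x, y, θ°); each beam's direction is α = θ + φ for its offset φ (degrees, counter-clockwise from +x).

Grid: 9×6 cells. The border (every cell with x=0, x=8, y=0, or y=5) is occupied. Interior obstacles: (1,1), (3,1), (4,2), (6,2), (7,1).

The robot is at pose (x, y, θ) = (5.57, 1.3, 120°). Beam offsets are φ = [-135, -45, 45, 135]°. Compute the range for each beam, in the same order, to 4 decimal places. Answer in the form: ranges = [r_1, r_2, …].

ranges = [1.1591, 1.6614, 1.6254, 0.3106]

beam 1: φ=-135°, α=345°
  direction (0.9659, -0.2588); cell (5,1); t to first gridline: x 0.4452, y 1.1591 (then +1.0353 / +3.8637)
    (6,1) via x @ 0.4452
    (6,0) via y @ 1.1591  # hit
  → r_1 = 1.1591
beam 2: φ=-45°, α=75°
  direction (0.2588, 0.9659); cell (5,1); t to first gridline: x 1.6614, y 0.7247 (then +3.8637 / +1.0353)
    (5,2) via y @ 0.7247
    (6,2) via x @ 1.6614  # hit
  → r_2 = 1.6614
beam 3: φ=45°, α=165°
  direction (-0.9659, 0.2588); cell (5,1); t to first gridline: x 0.5901, y 2.7046 (then +1.0353 / +3.8637)
    (4,1) via x @ 0.5901
    (3,1) via x @ 1.6254  # hit
  → r_3 = 1.6254
beam 4: φ=135°, α=255°
  direction (-0.2588, -0.9659); cell (5,1); t to first gridline: x 2.2023, y 0.3106 (then +3.8637 / +1.0353)
    (5,0) via y @ 0.3106  # hit
  → r_4 = 0.3106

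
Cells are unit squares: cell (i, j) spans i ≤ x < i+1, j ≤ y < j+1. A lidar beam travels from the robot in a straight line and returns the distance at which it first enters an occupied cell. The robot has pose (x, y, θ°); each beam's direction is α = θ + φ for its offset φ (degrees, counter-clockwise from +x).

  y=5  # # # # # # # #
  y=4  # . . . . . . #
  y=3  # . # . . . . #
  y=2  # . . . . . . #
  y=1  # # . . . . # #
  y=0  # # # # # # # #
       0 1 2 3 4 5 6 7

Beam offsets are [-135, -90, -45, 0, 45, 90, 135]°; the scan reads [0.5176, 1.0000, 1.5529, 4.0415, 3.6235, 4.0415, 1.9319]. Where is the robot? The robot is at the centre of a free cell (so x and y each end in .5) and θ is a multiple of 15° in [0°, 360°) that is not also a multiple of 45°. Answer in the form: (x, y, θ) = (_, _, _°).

(x, y, θ) = (4.5, 1.5, 60°)

Candidates: 21 free-cell centres × 16 headings = 336 poses. Raycast each; keep the one whose scan matches to 4 dp.
  (5.5, 2.5, 150°): beam 1 = 1.5529 ≠ 0.5176 ✗
  (1.5, 4.5, 210°): beam 2 = 0.5774 ≠ 1.0000 ✗
  (4.5, 4.5, 15°): beam 1 = 4.0415 ≠ 0.5176 ✗
  (5.5, 2.5, 105°): beam 1 = 1.0000 ≠ 0.5176 ✗
  …
  (4.5, 1.5, 60°): r_1=0.5176, r_2=1.0000, r_3=1.5529, r_4=4.0415, r_5=3.6235, r_6=4.0415, r_7=1.9319 — all match ✓
Only this pose fits every beam.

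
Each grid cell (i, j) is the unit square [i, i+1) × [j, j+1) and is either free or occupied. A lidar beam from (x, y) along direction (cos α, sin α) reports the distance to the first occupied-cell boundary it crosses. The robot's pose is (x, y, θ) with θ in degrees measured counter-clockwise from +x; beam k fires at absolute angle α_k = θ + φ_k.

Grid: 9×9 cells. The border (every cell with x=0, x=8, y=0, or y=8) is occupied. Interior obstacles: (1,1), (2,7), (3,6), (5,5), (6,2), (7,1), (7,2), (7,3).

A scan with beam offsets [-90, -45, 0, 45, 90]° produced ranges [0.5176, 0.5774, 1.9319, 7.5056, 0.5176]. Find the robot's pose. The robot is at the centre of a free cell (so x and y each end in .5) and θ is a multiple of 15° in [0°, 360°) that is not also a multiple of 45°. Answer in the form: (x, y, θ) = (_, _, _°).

Candidates: 41 free-cell centres × 16 headings = 656 poses. Raycast each; keep the one whose scan matches to 4 dp.
  (6.5, 5.5, 345°): beam 1 = 4.6587 ≠ 0.5176 ✗
  (4.5, 5.5, 150°): beam 1 = 2.8868 ≠ 0.5176 ✗
  (5.5, 2.5, 300°): beam 1 = 3.0000 ≠ 0.5176 ✗
  (1.5, 3.5, 150°): beam 1 = 3.0000 ≠ 0.5176 ✗
  …
  (1.5, 7.5, 255°): r_1=0.5176, r_2=0.5774, r_3=1.9319, r_4=7.5056, r_5=0.5176 — all match ✓
No second candidate reproduces the full scan.

(x, y, θ) = (1.5, 7.5, 255°)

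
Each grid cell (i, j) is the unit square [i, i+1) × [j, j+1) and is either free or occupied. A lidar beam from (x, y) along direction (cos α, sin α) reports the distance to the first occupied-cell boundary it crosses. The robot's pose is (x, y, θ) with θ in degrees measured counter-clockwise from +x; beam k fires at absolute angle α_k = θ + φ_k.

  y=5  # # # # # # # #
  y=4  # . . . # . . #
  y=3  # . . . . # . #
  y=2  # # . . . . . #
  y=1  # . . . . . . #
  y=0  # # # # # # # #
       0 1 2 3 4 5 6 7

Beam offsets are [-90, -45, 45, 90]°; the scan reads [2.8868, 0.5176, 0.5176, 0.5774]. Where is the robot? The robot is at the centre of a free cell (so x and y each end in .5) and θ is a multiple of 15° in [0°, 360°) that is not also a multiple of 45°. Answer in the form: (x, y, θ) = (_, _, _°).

(x, y, θ) = (4.5, 3.5, 30°)

The pose lattice has 21·16 = 336 candidates. Test each by forward raycasting.
  (6.5, 4.5, 300°): beam 1 = 1.0000 ≠ 2.8868 ✗
  (3.5, 1.5, 330°): beam 1 = 0.5774 ≠ 2.8868 ✗
  (6.5, 1.5, 195°): beam 1 = 1.9319 ≠ 2.8868 ✗
  (3.5, 1.5, 75°): beam 1 = 1.9319 ≠ 2.8868 ✗
  …
  (4.5, 3.5, 30°): r_1=2.8868, r_2=0.5176, r_3=0.5176, r_4=0.5774 — all match ✓
No second candidate reproduces the full scan.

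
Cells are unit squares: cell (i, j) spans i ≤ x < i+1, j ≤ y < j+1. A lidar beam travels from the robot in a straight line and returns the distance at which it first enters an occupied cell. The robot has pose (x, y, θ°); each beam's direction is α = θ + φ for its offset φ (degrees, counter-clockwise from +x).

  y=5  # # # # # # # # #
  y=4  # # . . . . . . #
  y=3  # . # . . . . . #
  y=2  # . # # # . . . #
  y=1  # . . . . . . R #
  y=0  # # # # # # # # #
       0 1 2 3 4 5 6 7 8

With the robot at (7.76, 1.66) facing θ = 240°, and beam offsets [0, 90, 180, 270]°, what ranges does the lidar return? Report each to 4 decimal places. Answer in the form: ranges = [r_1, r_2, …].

beam 1: φ=0°, α=240°
  d=(-0.5000,-0.8660)  start (7,1)  tX=1.5200 tY=0.7621  stride 1/|dx|=2.0000 1/|dy|=1.1547
    cross y-line → (7,0), t=0.7621 (wall)
  → r_1 = 0.7621
beam 2: φ=90°, α=330°
  d=(0.8660,-0.5000)  start (7,1)  tX=0.2771 tY=1.3200  stride 1/|dx|=1.1547 1/|dy|=2.0000
    cross x-line → (8,1), t=0.2771 (wall)
  → r_2 = 0.2771
beam 3: φ=180°, α=60°
  d=(0.5000,0.8660)  start (7,1)  tX=0.4800 tY=0.3926  stride 1/|dx|=2.0000 1/|dy|=1.1547
    cross y-line → (7,2), t=0.3926
    cross x-line → (8,2), t=0.4800 (wall)
  → r_3 = 0.4800
beam 4: φ=270°, α=150°
  d=(-0.8660,0.5000)  start (7,1)  tX=0.8776 tY=0.6800  stride 1/|dx|=1.1547 1/|dy|=2.0000
    cross y-line → (7,2), t=0.6800
    cross x-line → (6,2), t=0.8776
    cross x-line → (5,2), t=2.0323
    cross y-line → (5,3), t=2.6800
    cross x-line → (4,3), t=3.1870
    cross x-line → (3,3), t=4.3417
    cross y-line → (3,4), t=4.6800
    cross x-line → (2,4), t=5.4964
    cross x-line → (1,4), t=6.6511 (wall)
  → r_4 = 6.6511

ranges = [0.7621, 0.2771, 0.4800, 6.6511]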